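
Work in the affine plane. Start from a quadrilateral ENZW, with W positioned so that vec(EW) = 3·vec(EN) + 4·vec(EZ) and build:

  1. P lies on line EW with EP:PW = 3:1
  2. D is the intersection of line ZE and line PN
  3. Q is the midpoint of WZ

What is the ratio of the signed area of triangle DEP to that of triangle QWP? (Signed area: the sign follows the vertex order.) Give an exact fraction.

[DEP]:[QWP] = 72/5

Choose coordinates E = (0, 0), N = (1, 0), Z = (0, 1), W = (3, 4).
1. P lies on line EW with EP:PW = 3:1 ⇒ P = (9/4, 3)
2. D is the intersection of line ZE and line PN ⇒ D = (0, -12/5)
3. Q is the midpoint of WZ ⇒ Q = (3/2, 5/2)
2·[DEP] = -27/5, 2·[QWP] = -3/8
[DEP]:[QWP] = -27/5:-3/8 = 72/5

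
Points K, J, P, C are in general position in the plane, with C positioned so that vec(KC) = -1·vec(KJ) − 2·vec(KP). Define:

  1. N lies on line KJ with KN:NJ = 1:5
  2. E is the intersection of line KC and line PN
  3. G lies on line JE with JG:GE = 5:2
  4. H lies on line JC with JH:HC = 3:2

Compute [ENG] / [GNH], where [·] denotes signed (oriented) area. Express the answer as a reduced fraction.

Choose coordinates K = (0, 0), J = (1, 0), P = (0, 1), C = (-1, -2).
1. N lies on line KJ with KN:NJ = 1:5 ⇒ N = (1/6, 0)
2. E is the intersection of line KC and line PN ⇒ E = (1/8, 1/4)
3. G lies on line JE with JG:GE = 5:2 ⇒ G = (3/8, 5/28)
4. H lies on line JC with JH:HC = 3:2 ⇒ H = (-1/5, -6/5)
2·[ENG] = 5/84, 2·[GNH] = 31/168
[ENG]:[GNH] = 5/84:31/168 = 10/31

[ENG]:[GNH] = 10/31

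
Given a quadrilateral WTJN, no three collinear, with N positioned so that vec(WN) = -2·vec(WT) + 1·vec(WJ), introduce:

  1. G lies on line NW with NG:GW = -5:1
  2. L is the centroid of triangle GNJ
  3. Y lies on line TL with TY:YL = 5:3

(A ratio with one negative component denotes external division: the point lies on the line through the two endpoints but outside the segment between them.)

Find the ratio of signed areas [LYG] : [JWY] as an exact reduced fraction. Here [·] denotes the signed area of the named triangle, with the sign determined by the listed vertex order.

Assign W = (0, 0), T = (1, 0), J = (0, 1), N = (-2, 1) — the answer is frame-independent, so this choice is without loss of generality.
1. G lies on line NW with NG:GW = -5:1 ⇒ G = (1/2, -1/4)
2. L is the centroid of triangle GNJ ⇒ L = (-1/2, 7/12)
3. Y lies on line TL with TY:YL = 5:3 ⇒ Y = (1/16, 35/96)
2·[LYG] = -1/4, 2·[JWY] = 1/16
[LYG]:[JWY] = -1/4:1/16 = -4

[LYG]:[JWY] = -4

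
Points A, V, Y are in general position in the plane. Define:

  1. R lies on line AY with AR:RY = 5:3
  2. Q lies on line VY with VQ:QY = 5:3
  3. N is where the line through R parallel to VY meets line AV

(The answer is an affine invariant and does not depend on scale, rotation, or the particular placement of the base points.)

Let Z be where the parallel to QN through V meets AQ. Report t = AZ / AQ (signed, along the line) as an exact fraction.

Set A = (0, 0), V = (1, 0), Y = (0, 1); any affine frame gives the same invariant.
1. R lies on line AY with AR:RY = 5:3 ⇒ R = (0, 5/8)
2. Q lies on line VY with VQ:QY = 5:3 ⇒ Q = (3/8, 5/8)
3. N is where the line through R parallel to VY meets line AV ⇒ N = (5/8, 0)
through V parallel to QN: direction (1/4, -5/8); meets AQ at Z = (3/5, 1)
Z = A + t·(Q−A) with t = 8/5

t = 8/5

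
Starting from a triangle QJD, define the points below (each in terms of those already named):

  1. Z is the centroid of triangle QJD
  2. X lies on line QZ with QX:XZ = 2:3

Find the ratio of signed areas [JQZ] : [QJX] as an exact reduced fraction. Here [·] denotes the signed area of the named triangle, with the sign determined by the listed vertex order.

Assign Q = (0, 0), J = (1, 0), D = (0, 1) — the answer is frame-independent, so this choice is without loss of generality.
1. Z is the centroid of triangle QJD ⇒ Z = (1/3, 1/3)
2. X lies on line QZ with QX:XZ = 2:3 ⇒ X = (2/15, 2/15)
2·[JQZ] = -1/3, 2·[QJX] = 2/15
[JQZ]:[QJX] = -1/3:2/15 = -5/2

[JQZ]:[QJX] = -5/2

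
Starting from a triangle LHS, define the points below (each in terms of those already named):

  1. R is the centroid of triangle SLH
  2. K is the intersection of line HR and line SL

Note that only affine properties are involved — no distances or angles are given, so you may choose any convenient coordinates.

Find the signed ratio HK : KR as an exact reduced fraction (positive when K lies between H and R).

HK:KR = -3

Assign L = (0, 0), H = (1, 0), S = (0, 1) — the answer is frame-independent, so this choice is without loss of generality.
1. R is the centroid of triangle SLH ⇒ R = (1/3, 1/3)
2. K is the intersection of line HR and line SL ⇒ K = (0, 1/2)
K = H + t·(R−H) with t = 3/2, so HK:KR = t:(1−t) = 3/2:-1/2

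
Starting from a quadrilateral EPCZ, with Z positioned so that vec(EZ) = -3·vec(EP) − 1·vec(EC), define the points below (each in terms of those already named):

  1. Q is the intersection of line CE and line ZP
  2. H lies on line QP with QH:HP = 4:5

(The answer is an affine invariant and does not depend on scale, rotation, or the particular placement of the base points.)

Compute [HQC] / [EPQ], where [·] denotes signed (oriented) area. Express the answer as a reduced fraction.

[HQC]:[EPQ] = 20/9

Work in coordinates with E = (0, 0), P = (1, 0), C = (0, 1), Z = (-3, -1).
1. Q is the intersection of line CE and line ZP ⇒ Q = (0, -1/4)
2. H lies on line QP with QH:HP = 4:5 ⇒ H = (4/9, -5/36)
2·[HQC] = -5/9, 2·[EPQ] = -1/4
[HQC]:[EPQ] = -5/9:-1/4 = 20/9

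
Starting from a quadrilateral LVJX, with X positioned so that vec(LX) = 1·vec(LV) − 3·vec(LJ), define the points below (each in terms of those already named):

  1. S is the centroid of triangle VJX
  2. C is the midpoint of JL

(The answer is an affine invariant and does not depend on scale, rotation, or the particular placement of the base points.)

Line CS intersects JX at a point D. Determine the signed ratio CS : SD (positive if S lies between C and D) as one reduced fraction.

CS:SD = -3/2

Assign L = (0, 0), V = (1, 0), J = (0, 1), X = (1, -3) — the answer is frame-independent, so this choice is without loss of generality.
1. S is the centroid of triangle VJX ⇒ S = (2/3, -2/3)
2. C is the midpoint of JL ⇒ C = (0, 1/2)
line CS meets JX at D = (2/9, 1/9)
S = C + t·(D−C) with t = 3, so CS:SD = 3:-2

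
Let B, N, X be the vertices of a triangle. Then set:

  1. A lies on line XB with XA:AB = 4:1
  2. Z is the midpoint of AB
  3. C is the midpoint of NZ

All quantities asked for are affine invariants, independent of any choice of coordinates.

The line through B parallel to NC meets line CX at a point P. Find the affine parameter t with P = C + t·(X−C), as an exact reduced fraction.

t = -1/9

Set B = (0, 0), N = (1, 0), X = (0, 1); any affine frame gives the same invariant.
1. A lies on line XB with XA:AB = 4:1 ⇒ A = (0, 1/5)
2. Z is the midpoint of AB ⇒ Z = (0, 1/10)
3. C is the midpoint of NZ ⇒ C = (1/2, 1/20)
through B parallel to NC: direction (-1/2, 1/20); meets CX at P = (5/9, -1/18)
P = C + t·(X−C) with t = -1/9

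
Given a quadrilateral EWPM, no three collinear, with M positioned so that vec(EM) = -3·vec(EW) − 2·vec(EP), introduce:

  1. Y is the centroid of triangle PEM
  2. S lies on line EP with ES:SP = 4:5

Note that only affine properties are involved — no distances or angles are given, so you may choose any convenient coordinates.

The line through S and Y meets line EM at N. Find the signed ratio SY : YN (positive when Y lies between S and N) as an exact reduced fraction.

SY:YN = 1/3

Set E = (0, 0), W = (1, 0), P = (0, 1), M = (-3, -2); any affine frame gives the same invariant.
1. Y is the centroid of triangle PEM ⇒ Y = (-1, -1/3)
2. S lies on line EP with ES:SP = 4:5 ⇒ S = (0, 4/9)
line SY meets EM at N = (-4, -8/3)
Y = S + t·(N−S) with t = 1/4, so SY:YN = 1/4:3/4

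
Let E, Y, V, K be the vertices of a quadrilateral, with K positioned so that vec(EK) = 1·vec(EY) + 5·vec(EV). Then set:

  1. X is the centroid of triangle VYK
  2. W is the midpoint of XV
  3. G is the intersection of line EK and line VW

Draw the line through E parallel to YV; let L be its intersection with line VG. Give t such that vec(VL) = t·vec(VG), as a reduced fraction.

t = -7/5

Set E = (0, 0), Y = (1, 0), V = (0, 1), K = (1, 5); any affine frame gives the same invariant.
1. X is the centroid of triangle VYK ⇒ X = (2/3, 2)
2. W is the midpoint of XV ⇒ W = (1/3, 3/2)
3. G is the intersection of line EK and line VW ⇒ G = (2/7, 10/7)
through E parallel to YV: direction (-1, 1); meets VG at L = (-2/5, 2/5)
L = V + t·(G−V) with t = -7/5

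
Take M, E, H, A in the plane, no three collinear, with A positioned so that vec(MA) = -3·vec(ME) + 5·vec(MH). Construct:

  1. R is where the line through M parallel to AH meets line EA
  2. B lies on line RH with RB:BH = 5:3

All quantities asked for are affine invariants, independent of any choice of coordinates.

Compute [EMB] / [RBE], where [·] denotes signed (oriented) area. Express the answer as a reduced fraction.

[EMB]:[RBE] = -13/4

Choose coordinates M = (0, 0), E = (1, 0), H = (0, 1), A = (-3, 5).
1. R is where the line through M parallel to AH meets line EA ⇒ R = (-15, 20)
2. B lies on line RH with RB:BH = 5:3 ⇒ B = (-45/8, 65/8)
2·[EMB] = -65/8, 2·[RBE] = 5/2
[EMB]:[RBE] = -65/8:5/2 = -13/4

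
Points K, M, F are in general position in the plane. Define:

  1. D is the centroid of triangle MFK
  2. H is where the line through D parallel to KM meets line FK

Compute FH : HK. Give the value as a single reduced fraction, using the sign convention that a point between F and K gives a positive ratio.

Assign K = (0, 0), M = (1, 0), F = (0, 1) — the answer is frame-independent, so this choice is without loss of generality.
1. D is the centroid of triangle MFK ⇒ D = (1/3, 1/3)
2. H is where the line through D parallel to KM meets line FK ⇒ H = (0, 1/3)
H = F + t·(K−F) with t = 2/3, so FH:HK = t:(1−t) = 2/3:1/3

FH:HK = 2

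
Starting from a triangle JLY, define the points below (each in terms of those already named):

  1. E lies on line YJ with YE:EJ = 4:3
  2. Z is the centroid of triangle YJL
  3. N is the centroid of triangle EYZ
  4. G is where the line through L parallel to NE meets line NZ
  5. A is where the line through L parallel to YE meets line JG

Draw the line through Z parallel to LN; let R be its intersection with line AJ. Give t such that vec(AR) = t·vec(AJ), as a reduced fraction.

Assign J = (0, 0), L = (1, 0), Y = (0, 1) — the answer is frame-independent, so this choice is without loss of generality.
1. E lies on line YJ with YE:EJ = 4:3 ⇒ E = (0, 3/7)
2. Z is the centroid of triangle YJL ⇒ Z = (1/3, 1/3)
3. N is the centroid of triangle EYZ ⇒ N = (1/9, 37/63)
4. G is where the line through L parallel to NE meets line NZ ⇒ G = (5/6, -5/21)
5. A is where the line through L parallel to YE meets line JG ⇒ A = (1, -2/7)
through Z parallel to LN: direction (-8/9, 37/63); meets AJ at R = (31/21, -62/147)
R = A + t·(J−A) with t = -10/21

t = -10/21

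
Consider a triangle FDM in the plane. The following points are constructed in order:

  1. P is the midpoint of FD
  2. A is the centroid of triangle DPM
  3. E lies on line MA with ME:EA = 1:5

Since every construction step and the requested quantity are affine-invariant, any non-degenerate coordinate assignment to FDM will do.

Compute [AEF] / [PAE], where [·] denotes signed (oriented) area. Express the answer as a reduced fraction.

Set F = (0, 0), D = (1, 0), M = (0, 1); any affine frame gives the same invariant.
1. P is the midpoint of FD ⇒ P = (1/2, 0)
2. A is the centroid of triangle DPM ⇒ A = (1/2, 1/3)
3. E lies on line MA with ME:EA = 1:5 ⇒ E = (1/12, 8/9)
2·[AEF] = 5/12, 2·[PAE] = 5/36
[AEF]:[PAE] = 5/12:5/36 = 3

[AEF]:[PAE] = 3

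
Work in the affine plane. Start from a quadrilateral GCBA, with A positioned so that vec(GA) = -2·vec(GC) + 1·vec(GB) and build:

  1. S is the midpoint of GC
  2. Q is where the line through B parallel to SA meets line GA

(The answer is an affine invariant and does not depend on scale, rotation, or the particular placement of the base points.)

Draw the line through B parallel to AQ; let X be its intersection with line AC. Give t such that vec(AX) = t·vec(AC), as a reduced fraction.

t = 2

Choose coordinates G = (0, 0), C = (1, 0), B = (0, 1), A = (-2, 1).
1. S is the midpoint of GC ⇒ S = (1/2, 0)
2. Q is where the line through B parallel to SA meets line GA ⇒ Q = (-10, 5)
through B parallel to AQ: direction (-8, 4); meets AC at X = (4, -1)
X = A + t·(C−A) with t = 2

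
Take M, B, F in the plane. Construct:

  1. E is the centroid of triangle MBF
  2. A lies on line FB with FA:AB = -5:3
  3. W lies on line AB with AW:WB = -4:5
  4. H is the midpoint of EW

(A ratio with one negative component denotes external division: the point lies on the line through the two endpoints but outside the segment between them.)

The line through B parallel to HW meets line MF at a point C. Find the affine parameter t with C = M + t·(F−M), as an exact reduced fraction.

Set M = (0, 0), B = (1, 0), F = (0, 1); any affine frame gives the same invariant.
1. E is the centroid of triangle MBF ⇒ E = (1/3, 1/3)
2. A lies on line FB with FA:AB = -5:3 ⇒ A = (5/2, -3/2)
3. W lies on line AB with AW:WB = -4:5 ⇒ W = (17/2, -15/2)
4. H is the midpoint of EW ⇒ H = (53/12, -43/12)
through B parallel to HW: direction (49/12, -47/12); meets MF at C = (0, 47/49)
C = M + t·(F−M) with t = 47/49

t = 47/49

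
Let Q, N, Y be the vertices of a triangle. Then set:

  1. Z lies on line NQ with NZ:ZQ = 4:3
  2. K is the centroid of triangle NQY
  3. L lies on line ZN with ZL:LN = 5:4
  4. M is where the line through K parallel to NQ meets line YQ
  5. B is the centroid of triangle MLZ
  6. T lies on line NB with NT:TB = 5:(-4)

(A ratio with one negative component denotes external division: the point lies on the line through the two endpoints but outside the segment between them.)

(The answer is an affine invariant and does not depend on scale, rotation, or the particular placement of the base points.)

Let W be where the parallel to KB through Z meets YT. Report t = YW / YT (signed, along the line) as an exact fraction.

Choose coordinates Q = (0, 0), N = (1, 0), Y = (0, 1).
1. Z lies on line NQ with NZ:ZQ = 4:3 ⇒ Z = (3/7, 0)
2. K is the centroid of triangle NQY ⇒ K = (1/3, 1/3)
3. L lies on line ZN with ZL:LN = 5:4 ⇒ L = (47/63, 0)
4. M is where the line through K parallel to NQ meets line YQ ⇒ M = (0, 1/3)
5. B is the centroid of triangle MLZ ⇒ B = (74/189, 1/9)
6. T lies on line NB with NT:TB = 5:(-4) ⇒ T = (-386/189, 5/9)
through Z parallel to KB: direction (11/189, -2/9); meets YT at W = (193/1224, 211/204)
W = Y + t·(T−Y) with t = -21/272

t = -21/272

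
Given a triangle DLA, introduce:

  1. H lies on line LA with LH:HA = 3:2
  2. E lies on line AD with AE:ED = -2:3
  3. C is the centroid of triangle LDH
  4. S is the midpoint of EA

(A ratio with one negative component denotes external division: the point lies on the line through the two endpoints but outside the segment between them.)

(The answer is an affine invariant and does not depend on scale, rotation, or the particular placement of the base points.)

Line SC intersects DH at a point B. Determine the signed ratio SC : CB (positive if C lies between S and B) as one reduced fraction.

SC:CB = -5

Choose coordinates D = (0, 0), L = (1, 0), A = (0, 1).
1. H lies on line LA with LH:HA = 3:2 ⇒ H = (2/5, 3/5)
2. E lies on line AD with AE:ED = -2:3 ⇒ E = (0, 3)
3. C is the centroid of triangle LDH ⇒ C = (7/15, 1/5)
4. S is the midpoint of EA ⇒ S = (0, 2)
line SC meets DH at B = (28/75, 14/25)
C = S + t·(B−S) with t = 5/4, so SC:CB = 5/4:-1/4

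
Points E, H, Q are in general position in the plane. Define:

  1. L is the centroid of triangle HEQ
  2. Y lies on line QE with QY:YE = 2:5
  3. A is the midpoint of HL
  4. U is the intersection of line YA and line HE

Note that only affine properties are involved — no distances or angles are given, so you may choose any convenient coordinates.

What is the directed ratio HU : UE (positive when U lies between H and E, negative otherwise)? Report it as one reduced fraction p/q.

Assign E = (0, 0), H = (1, 0), Q = (0, 1) — the answer is frame-independent, so this choice is without loss of generality.
1. L is the centroid of triangle HEQ ⇒ L = (1/3, 1/3)
2. Y lies on line QE with QY:YE = 2:5 ⇒ Y = (0, 5/7)
3. A is the midpoint of HL ⇒ A = (2/3, 1/6)
4. U is the intersection of line YA and line HE ⇒ U = (20/23, 0)
U = H + t·(E−H) with t = 3/23, so HU:UE = t:(1−t) = 3/23:20/23

HU:UE = 3/20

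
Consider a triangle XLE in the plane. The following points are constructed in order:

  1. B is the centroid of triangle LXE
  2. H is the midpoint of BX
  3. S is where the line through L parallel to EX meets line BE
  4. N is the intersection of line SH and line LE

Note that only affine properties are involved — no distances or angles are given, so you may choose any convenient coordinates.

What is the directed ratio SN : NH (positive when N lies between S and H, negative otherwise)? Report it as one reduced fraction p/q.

Assign X = (0, 0), L = (1, 0), E = (0, 1) — the answer is frame-independent, so this choice is without loss of generality.
1. B is the centroid of triangle LXE ⇒ B = (1/3, 1/3)
2. H is the midpoint of BX ⇒ H = (1/6, 1/6)
3. S is where the line through L parallel to EX meets line BE ⇒ S = (1, -1)
4. N is the intersection of line SH and line LE ⇒ N = (-3/2, 5/2)
N = S + t·(H−S) with t = 3, so SN:NH = t:(1−t) = 3:-2

SN:NH = -3/2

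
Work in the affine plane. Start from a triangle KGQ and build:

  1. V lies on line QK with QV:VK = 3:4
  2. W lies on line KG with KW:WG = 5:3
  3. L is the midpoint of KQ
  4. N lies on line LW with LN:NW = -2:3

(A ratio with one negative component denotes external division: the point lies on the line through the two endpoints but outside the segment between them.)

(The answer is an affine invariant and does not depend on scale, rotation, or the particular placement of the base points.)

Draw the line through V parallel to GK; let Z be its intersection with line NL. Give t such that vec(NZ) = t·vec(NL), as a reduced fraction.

Set K = (0, 0), G = (1, 0), Q = (0, 1); any affine frame gives the same invariant.
1. V lies on line QK with QV:VK = 3:4 ⇒ V = (0, 4/7)
2. W lies on line KG with KW:WG = 5:3 ⇒ W = (5/8, 0)
3. L is the midpoint of KQ ⇒ L = (0, 1/2)
4. N lies on line LW with LN:NW = -2:3 ⇒ N = (-5/4, 3/2)
through V parallel to GK: direction (-1, 0); meets NL at Z = (-5/56, 4/7)
Z = N + t·(L−N) with t = 13/14

t = 13/14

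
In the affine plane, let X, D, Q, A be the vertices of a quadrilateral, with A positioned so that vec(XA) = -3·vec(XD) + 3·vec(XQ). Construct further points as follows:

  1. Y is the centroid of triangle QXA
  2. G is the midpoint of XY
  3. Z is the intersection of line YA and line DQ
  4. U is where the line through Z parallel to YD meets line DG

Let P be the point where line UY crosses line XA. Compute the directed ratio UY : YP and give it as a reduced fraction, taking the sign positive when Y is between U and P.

Set X = (0, 0), D = (1, 0), Q = (0, 1), A = (-3, 3); any affine frame gives the same invariant.
1. Y is the centroid of triangle QXA ⇒ Y = (-1, 4/3)
2. G is the midpoint of XY ⇒ G = (-1/2, 2/3)
3. Z is the intersection of line YA and line DQ ⇒ Z = (3, -2)
4. U is where the line through Z parallel to YD meets line DG ⇒ U = (-2, 4/3)
line UY meets XA at P = (-4/3, 4/3)
Y = U + t·(P−U) with t = 3/2, so UY:YP = 3/2:-1/2

UY:YP = -3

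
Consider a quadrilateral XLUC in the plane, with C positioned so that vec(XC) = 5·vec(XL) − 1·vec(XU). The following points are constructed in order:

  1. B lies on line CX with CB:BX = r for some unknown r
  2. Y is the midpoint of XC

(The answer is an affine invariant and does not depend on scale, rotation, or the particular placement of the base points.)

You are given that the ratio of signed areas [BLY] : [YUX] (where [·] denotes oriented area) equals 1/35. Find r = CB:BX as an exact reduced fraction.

Choose coordinates X = (0, 0), L = (1, 0), U = (0, 1), C = (5, -1).
1. With CB:BX = r, write λ = r/(r+1) so B = C + λ·(X−C); B is affine-linear in λ
2. Y is the midpoint of XC ⇒ Y = (5/2, -1/2)
Every point depending on B is an affine combination of B and λ-independent points, so each such coordinate is linear in λ; the λ² term in each signed area is a multiple of (X−C)×(X−C) = 0, so 2·[BLY] and 2·[YUX] are each linear in λ. Evaluating at λ=0 and λ=1:
  2·[BLY] = −λ + 1/2,   2·[YUX] = 5/2
So [BLY]:[YUX] = (−λ + 1/2) / (5/2). Setting this equal to 1/35:
  −λ + 1/2 = 1/35·(5/2)  ⇒  λ = 3/7
Then r = λ/(1−λ) = (3/7)/(4/7) = 3/4. Check: with r = 3/4, B = (20/7, -4/7) and [BLY]:[YUX] = 1/35 as required.

r = 3/4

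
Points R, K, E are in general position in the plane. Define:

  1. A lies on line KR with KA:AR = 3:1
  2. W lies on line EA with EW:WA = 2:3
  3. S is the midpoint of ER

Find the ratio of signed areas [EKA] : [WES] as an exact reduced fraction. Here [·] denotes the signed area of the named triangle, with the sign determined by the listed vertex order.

Choose coordinates R = (0, 0), K = (1, 0), E = (0, 1).
1. A lies on line KR with KA:AR = 3:1 ⇒ A = (1/4, 0)
2. W lies on line EA with EW:WA = 2:3 ⇒ W = (1/10, 3/5)
3. S is the midpoint of ER ⇒ S = (0, 1/2)
2·[EKA] = -3/4, 2·[WES] = 1/20
[EKA]:[WES] = -3/4:1/20 = -15

[EKA]:[WES] = -15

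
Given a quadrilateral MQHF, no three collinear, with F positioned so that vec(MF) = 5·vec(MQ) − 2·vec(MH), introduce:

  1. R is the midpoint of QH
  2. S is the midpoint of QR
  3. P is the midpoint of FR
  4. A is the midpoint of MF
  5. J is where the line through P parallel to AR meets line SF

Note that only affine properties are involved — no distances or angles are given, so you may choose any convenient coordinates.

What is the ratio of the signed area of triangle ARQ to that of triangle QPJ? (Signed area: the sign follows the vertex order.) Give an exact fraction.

[ARQ]:[QPJ] = -5/3

Work in coordinates with M = (0, 0), Q = (1, 0), H = (0, 1), F = (5, -2).
1. R is the midpoint of QH ⇒ R = (1/2, 1/2)
2. S is the midpoint of QR ⇒ S = (3/4, 1/4)
3. P is the midpoint of FR ⇒ P = (11/4, -3/4)
4. A is the midpoint of MF ⇒ A = (5/2, -1)
5. J is where the line through P parallel to AR meets line SF ⇒ J = (181/60, -19/20)
2·[ARQ] = 1/4, 2·[QPJ] = -3/20
[ARQ]:[QPJ] = 1/4:-3/20 = -5/3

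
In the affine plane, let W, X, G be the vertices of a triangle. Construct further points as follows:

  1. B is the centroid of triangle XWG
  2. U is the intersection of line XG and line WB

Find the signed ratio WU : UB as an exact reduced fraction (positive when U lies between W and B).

Set W = (0, 0), X = (1, 0), G = (0, 1); any affine frame gives the same invariant.
1. B is the centroid of triangle XWG ⇒ B = (1/3, 1/3)
2. U is the intersection of line XG and line WB ⇒ U = (1/2, 1/2)
U = W + t·(B−W) with t = 3/2, so WU:UB = t:(1−t) = 3/2:-1/2

WU:UB = -3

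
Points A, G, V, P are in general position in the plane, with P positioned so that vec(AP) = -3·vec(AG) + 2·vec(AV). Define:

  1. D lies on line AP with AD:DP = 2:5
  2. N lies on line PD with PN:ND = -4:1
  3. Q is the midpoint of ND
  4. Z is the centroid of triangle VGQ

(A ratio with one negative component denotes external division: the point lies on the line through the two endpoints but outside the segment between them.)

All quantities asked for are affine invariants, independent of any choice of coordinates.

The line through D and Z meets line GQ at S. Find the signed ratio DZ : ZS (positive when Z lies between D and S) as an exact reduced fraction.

Assign A = (0, 0), G = (1, 0), V = (0, 1), P = (-3, 2) — the answer is frame-independent, so this choice is without loss of generality.
1. D lies on line AP with AD:DP = 2:5 ⇒ D = (-6/7, 4/7)
2. N lies on line PD with PN:ND = -4:1 ⇒ N = (-1/7, 2/21)
3. Q is the midpoint of ND ⇒ Q = (-1/2, 1/3)
4. Z is the centroid of triangle VGQ ⇒ Z = (1/6, 4/9)
line DZ meets GQ at S = (-47/19, 44/57)
Z = D + t·(S−D) with t = -19/30, so DZ:ZS = -19/30:49/30

DZ:ZS = -19/49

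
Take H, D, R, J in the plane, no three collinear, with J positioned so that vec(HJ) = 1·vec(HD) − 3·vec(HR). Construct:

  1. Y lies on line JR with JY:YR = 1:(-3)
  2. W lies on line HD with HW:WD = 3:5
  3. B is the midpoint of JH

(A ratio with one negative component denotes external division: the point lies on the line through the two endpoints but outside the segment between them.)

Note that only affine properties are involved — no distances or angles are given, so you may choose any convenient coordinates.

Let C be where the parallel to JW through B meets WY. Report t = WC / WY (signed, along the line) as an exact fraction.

t = -9/4

Set H = (0, 0), D = (1, 0), R = (0, 1), J = (1, -3); any affine frame gives the same invariant.
1. Y lies on line JR with JY:YR = 1:(-3) ⇒ Y = (3/2, -5)
2. W lies on line HD with HW:WD = 3:5 ⇒ W = (3/8, 0)
3. B is the midpoint of JH ⇒ B = (1/2, -3/2)
through B parallel to JW: direction (-5/8, 3); meets WY at C = (-69/32, 45/4)
C = W + t·(Y−W) with t = -9/4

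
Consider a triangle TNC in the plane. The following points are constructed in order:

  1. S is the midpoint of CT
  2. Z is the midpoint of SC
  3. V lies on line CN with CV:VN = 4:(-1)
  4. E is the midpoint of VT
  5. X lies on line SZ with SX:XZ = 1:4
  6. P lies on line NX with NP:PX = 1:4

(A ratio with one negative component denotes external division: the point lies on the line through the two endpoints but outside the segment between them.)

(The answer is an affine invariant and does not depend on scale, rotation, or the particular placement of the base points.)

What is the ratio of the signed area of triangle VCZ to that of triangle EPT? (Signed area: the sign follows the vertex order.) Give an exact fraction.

[VCZ]:[EPT] = 50/31

Choose coordinates T = (0, 0), N = (1, 0), C = (0, 1).
1. S is the midpoint of CT ⇒ S = (0, 1/2)
2. Z is the midpoint of SC ⇒ Z = (0, 3/4)
3. V lies on line CN with CV:VN = 4:(-1) ⇒ V = (4/3, -1/3)
4. E is the midpoint of VT ⇒ E = (2/3, -1/6)
5. X lies on line SZ with SX:XZ = 1:4 ⇒ X = (0, 11/20)
6. P lies on line NX with NP:PX = 1:4 ⇒ P = (4/5, 11/100)
2·[VCZ] = 1/3, 2·[EPT] = 31/150
[VCZ]:[EPT] = 1/3:31/150 = 50/31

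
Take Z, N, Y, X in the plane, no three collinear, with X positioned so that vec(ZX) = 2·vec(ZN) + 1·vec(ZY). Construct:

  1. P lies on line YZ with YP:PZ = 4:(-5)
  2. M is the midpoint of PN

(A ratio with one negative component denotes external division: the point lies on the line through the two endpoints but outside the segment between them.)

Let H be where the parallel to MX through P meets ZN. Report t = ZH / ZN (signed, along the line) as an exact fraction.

t = 5

Assign Z = (0, 0), N = (1, 0), Y = (0, 1), X = (2, 1) — the answer is frame-independent, so this choice is without loss of generality.
1. P lies on line YZ with YP:PZ = 4:(-5) ⇒ P = (0, 5)
2. M is the midpoint of PN ⇒ M = (1/2, 5/2)
through P parallel to MX: direction (3/2, -3/2); meets ZN at H = (5, 0)
H = Z + t·(N−Z) with t = 5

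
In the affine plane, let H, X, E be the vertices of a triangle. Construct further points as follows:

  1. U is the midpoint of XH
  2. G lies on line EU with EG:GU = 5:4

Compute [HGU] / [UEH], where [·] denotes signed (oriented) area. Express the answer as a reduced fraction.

Assign H = (0, 0), X = (1, 0), E = (0, 1) — the answer is frame-independent, so this choice is without loss of generality.
1. U is the midpoint of XH ⇒ U = (1/2, 0)
2. G lies on line EU with EG:GU = 5:4 ⇒ G = (5/18, 4/9)
2·[HGU] = -2/9, 2·[UEH] = 1/2
[HGU]:[UEH] = -2/9:1/2 = -4/9

[HGU]:[UEH] = -4/9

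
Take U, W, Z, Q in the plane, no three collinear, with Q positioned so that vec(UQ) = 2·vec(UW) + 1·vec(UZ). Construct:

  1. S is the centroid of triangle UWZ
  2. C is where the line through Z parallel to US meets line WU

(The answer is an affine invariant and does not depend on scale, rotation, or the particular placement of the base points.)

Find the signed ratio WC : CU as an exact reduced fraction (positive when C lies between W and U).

Assign U = (0, 0), W = (1, 0), Z = (0, 1), Q = (2, 1) — the answer is frame-independent, so this choice is without loss of generality.
1. S is the centroid of triangle UWZ ⇒ S = (1/3, 1/3)
2. C is where the line through Z parallel to US meets line WU ⇒ C = (-1, 0)
C = W + t·(U−W) with t = 2, so WC:CU = t:(1−t) = 2:-1

WC:CU = -2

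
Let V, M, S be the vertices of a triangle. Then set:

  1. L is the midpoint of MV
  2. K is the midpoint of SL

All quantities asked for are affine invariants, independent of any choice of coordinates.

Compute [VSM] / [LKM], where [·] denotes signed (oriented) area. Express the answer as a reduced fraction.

[VSM]:[LKM] = 4

Choose coordinates V = (0, 0), M = (1, 0), S = (0, 1).
1. L is the midpoint of MV ⇒ L = (1/2, 0)
2. K is the midpoint of SL ⇒ K = (1/4, 1/2)
2·[VSM] = -1, 2·[LKM] = -1/4
[VSM]:[LKM] = -1:-1/4 = 4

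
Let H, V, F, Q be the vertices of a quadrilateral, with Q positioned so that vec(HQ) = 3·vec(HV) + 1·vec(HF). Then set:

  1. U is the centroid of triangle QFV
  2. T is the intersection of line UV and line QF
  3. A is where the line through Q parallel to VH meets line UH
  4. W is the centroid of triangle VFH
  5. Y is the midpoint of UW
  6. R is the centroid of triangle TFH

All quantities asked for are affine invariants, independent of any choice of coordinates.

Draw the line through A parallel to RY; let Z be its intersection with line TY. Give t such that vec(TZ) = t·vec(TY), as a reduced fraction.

Set H = (0, 0), V = (1, 0), F = (0, 1), Q = (3, 1); any affine frame gives the same invariant.
1. U is the centroid of triangle QFV ⇒ U = (4/3, 2/3)
2. T is the intersection of line UV and line QF ⇒ T = (3/2, 1)
3. A is where the line through Q parallel to VH meets line UH ⇒ A = (2, 1)
4. W is the centroid of triangle VFH ⇒ W = (1/3, 1/3)
5. Y is the midpoint of UW ⇒ Y = (5/6, 1/2)
6. R is the centroid of triangle TFH ⇒ R = (1/2, 2/3)
through A parallel to RY: direction (1/3, -1/6); meets TY at Z = (17/10, 23/20)
Z = T + t·(Y−T) with t = -3/10

t = -3/10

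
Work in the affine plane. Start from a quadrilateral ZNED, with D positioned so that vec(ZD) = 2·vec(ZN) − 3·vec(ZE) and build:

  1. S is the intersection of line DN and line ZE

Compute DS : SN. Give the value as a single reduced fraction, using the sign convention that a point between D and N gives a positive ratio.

DS:SN = -2

Choose coordinates Z = (0, 0), N = (1, 0), E = (0, 1), D = (2, -3).
1. S is the intersection of line DN and line ZE ⇒ S = (0, 3)
S = D + t·(N−D) with t = 2, so DS:SN = t:(1−t) = 2:-1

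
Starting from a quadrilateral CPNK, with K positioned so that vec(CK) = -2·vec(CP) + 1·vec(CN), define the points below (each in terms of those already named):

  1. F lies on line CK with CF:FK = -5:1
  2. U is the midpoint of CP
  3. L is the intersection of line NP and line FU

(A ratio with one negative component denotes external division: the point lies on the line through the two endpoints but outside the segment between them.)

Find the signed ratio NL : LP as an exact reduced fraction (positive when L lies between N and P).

NL:LP = -19/5

Work in coordinates with C = (0, 0), P = (1, 0), N = (0, 1), K = (-2, 1).
1. F lies on line CK with CF:FK = -5:1 ⇒ F = (-5/2, 5/4)
2. U is the midpoint of CP ⇒ U = (1/2, 0)
3. L is the intersection of line NP and line FU ⇒ L = (19/14, -5/14)
L = N + t·(P−N) with t = 19/14, so NL:LP = t:(1−t) = 19/14:-5/14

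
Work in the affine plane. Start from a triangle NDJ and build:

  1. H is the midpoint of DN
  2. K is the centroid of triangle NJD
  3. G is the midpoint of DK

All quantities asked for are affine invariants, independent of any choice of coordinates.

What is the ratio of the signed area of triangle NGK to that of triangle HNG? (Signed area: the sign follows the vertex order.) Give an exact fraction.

[NGK]:[HNG] = -2

Assign N = (0, 0), D = (1, 0), J = (0, 1) — the answer is frame-independent, so this choice is without loss of generality.
1. H is the midpoint of DN ⇒ H = (1/2, 0)
2. K is the centroid of triangle NJD ⇒ K = (1/3, 1/3)
3. G is the midpoint of DK ⇒ G = (2/3, 1/6)
2·[NGK] = 1/6, 2·[HNG] = -1/12
[NGK]:[HNG] = 1/6:-1/12 = -2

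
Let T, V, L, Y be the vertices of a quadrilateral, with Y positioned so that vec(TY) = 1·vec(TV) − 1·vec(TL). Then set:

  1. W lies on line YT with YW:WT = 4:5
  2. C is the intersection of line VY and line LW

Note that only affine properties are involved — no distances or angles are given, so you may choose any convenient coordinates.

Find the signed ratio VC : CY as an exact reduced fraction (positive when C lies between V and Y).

Choose coordinates T = (0, 0), V = (1, 0), L = (0, 1), Y = (1, -1).
1. W lies on line YT with YW:WT = 4:5 ⇒ W = (5/9, -5/9)
2. C is the intersection of line VY and line LW ⇒ C = (1, -9/5)
C = V + t·(Y−V) with t = 9/5, so VC:CY = t:(1−t) = 9/5:-4/5

VC:CY = -9/4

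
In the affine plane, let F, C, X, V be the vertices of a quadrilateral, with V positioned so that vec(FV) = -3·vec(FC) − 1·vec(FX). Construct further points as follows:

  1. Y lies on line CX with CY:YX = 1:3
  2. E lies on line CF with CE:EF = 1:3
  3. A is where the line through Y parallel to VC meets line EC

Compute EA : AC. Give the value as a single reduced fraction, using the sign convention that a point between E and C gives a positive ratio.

Choose coordinates F = (0, 0), C = (1, 0), X = (0, 1), V = (-3, -1).
1. Y lies on line CX with CY:YX = 1:3 ⇒ Y = (3/4, 1/4)
2. E lies on line CF with CE:EF = 1:3 ⇒ E = (3/4, 0)
3. A is where the line through Y parallel to VC meets line EC ⇒ A = (-1/4, 0)
A = E + t·(C−E) with t = -4, so EA:AC = t:(1−t) = -4:5

EA:AC = -4/5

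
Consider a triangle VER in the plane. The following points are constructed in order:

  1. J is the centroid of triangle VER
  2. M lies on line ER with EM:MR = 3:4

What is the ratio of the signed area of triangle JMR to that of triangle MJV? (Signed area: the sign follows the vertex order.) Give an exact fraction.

[JMR]:[MJV] = 4

Assign V = (0, 0), E = (1, 0), R = (0, 1) — the answer is frame-independent, so this choice is without loss of generality.
1. J is the centroid of triangle VER ⇒ J = (1/3, 1/3)
2. M lies on line ER with EM:MR = 3:4 ⇒ M = (4/7, 3/7)
2·[JMR] = 4/21, 2·[MJV] = 1/21
[JMR]:[MJV] = 4/21:1/21 = 4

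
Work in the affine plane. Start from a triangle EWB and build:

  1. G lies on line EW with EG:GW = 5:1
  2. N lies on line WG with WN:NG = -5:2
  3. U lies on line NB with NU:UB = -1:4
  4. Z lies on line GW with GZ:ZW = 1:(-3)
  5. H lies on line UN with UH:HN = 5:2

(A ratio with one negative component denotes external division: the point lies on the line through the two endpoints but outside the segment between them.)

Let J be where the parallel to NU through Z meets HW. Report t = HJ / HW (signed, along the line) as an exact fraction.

t = 1/10

Work in coordinates with E = (0, 0), W = (1, 0), B = (0, 1).
1. G lies on line EW with EG:GW = 5:1 ⇒ G = (5/6, 0)
2. N lies on line WG with WN:NG = -5:2 ⇒ N = (13/18, 0)
3. U lies on line NB with NU:UB = -1:4 ⇒ U = (26/27, -1/3)
4. Z lies on line GW with GZ:ZW = 1:(-3) ⇒ Z = (3/4, 0)
5. H lies on line UN with UH:HN = 5:2 ⇒ H = (299/378, -2/21)
through Z parallel to NU: direction (13/54, -1/3); meets HW at J = (341/420, -3/35)
J = H + t·(W−H) with t = 1/10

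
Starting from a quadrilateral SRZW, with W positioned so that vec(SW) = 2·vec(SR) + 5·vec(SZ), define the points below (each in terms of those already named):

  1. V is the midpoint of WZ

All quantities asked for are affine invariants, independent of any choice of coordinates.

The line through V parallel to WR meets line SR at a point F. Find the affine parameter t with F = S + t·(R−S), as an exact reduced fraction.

Set S = (0, 0), R = (1, 0), Z = (0, 1), W = (2, 5); any affine frame gives the same invariant.
1. V is the midpoint of WZ ⇒ V = (1, 3)
through V parallel to WR: direction (-1, -5); meets SR at F = (2/5, 0)
F = S + t·(R−S) with t = 2/5

t = 2/5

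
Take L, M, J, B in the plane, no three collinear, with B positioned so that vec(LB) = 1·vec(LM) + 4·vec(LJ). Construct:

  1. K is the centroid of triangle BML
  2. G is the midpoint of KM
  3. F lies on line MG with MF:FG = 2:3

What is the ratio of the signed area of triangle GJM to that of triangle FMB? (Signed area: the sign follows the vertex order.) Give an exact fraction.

[GJM]:[FMB] = 15/8

Set L = (0, 0), M = (1, 0), J = (0, 1), B = (1, 4); any affine frame gives the same invariant.
1. K is the centroid of triangle BML ⇒ K = (2/3, 4/3)
2. G is the midpoint of KM ⇒ G = (5/6, 2/3)
3. F lies on line MG with MF:FG = 2:3 ⇒ F = (14/15, 4/15)
2·[GJM] = 1/2, 2·[FMB] = 4/15
[GJM]:[FMB] = 1/2:4/15 = 15/8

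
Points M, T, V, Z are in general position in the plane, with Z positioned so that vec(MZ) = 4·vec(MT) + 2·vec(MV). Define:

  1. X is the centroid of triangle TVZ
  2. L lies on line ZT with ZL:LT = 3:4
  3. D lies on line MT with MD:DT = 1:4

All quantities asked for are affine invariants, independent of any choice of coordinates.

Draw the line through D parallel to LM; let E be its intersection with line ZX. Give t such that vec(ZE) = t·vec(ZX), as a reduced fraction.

t = 114/5

Choose coordinates M = (0, 0), T = (1, 0), V = (0, 1), Z = (4, 2).
1. X is the centroid of triangle TVZ ⇒ X = (5/3, 1)
2. L lies on line ZT with ZL:LT = 3:4 ⇒ L = (19/7, 8/7)
3. D lies on line MT with MD:DT = 1:4 ⇒ D = (1/5, 0)
through D parallel to LM: direction (-19/7, -8/7); meets ZX at E = (-246/5, -104/5)
E = Z + t·(X−Z) with t = 114/5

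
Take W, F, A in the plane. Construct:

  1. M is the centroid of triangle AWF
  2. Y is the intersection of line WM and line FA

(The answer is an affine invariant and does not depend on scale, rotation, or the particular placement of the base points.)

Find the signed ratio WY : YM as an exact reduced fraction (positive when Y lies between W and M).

WY:YM = -3

Assign W = (0, 0), F = (1, 0), A = (0, 1) — the answer is frame-independent, so this choice is without loss of generality.
1. M is the centroid of triangle AWF ⇒ M = (1/3, 1/3)
2. Y is the intersection of line WM and line FA ⇒ Y = (1/2, 1/2)
Y = W + t·(M−W) with t = 3/2, so WY:YM = t:(1−t) = 3/2:-1/2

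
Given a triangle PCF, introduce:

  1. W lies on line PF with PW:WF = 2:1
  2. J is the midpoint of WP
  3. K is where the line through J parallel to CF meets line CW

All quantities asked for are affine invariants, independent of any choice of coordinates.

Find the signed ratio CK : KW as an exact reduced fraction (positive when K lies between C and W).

Assign P = (0, 0), C = (1, 0), F = (0, 1) — the answer is frame-independent, so this choice is without loss of generality.
1. W lies on line PF with PW:WF = 2:1 ⇒ W = (0, 2/3)
2. J is the midpoint of WP ⇒ J = (0, 1/3)
3. K is where the line through J parallel to CF meets line CW ⇒ K = (-1, 4/3)
K = C + t·(W−C) with t = 2, so CK:KW = t:(1−t) = 2:-1

CK:KW = -2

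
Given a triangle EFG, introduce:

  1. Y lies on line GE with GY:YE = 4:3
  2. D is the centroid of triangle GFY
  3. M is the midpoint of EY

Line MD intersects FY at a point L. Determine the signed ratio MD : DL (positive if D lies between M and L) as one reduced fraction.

MD:DL = -17/8

Assign E = (0, 0), F = (1, 0), G = (0, 1) — the answer is frame-independent, so this choice is without loss of generality.
1. Y lies on line GE with GY:YE = 4:3 ⇒ Y = (0, 3/7)
2. D is the centroid of triangle GFY ⇒ D = (1/3, 10/21)
3. M is the midpoint of EY ⇒ M = (0, 3/14)
line MD meets FY at L = (3/17, 6/17)
D = M + t·(L−M) with t = 17/9, so MD:DL = 17/9:-8/9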